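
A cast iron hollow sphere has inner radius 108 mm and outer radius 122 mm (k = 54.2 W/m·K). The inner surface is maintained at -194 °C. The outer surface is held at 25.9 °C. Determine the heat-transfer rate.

Q = 141 kW

Q = 4πk·ΔT/(1/r₁ − 1/r₂) = 4π × 54.2 × 219.9 / (1/0.108 − 1/0.122) = 1.41×10^5 W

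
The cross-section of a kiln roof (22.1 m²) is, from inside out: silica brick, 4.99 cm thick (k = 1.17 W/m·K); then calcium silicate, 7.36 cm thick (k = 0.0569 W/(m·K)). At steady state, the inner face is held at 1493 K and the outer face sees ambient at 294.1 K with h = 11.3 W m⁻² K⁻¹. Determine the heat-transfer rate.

Resistance network (inner→outer):
  R_silica brick = L/(kA) = 0.0499/(1.17·22.1) = 0.001930 K/W
  R_calcium silicate = L/(kA) = 0.0736/(0.0569·22.1) = 0.05853 K/W
  R_conv,out = 1/(hA) = 1/(11.3·22.1) = 0.004004 K/W
ΣR = 0.001930 + 0.05853 + 0.004004 = 0.06446 K/W
Q = ΔT/ΣR = (1493 K − 294.1 K)/0.06446 = 18600 W

Q = 18.6 kW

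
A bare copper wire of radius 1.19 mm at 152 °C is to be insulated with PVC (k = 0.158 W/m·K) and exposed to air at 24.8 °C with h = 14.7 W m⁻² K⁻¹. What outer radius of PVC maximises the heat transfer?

For a cylinder, r_cr = k_ins/h = 0.158/14.7 = 0.0107 m = 1.07 cm

r_cr = 1.07 cm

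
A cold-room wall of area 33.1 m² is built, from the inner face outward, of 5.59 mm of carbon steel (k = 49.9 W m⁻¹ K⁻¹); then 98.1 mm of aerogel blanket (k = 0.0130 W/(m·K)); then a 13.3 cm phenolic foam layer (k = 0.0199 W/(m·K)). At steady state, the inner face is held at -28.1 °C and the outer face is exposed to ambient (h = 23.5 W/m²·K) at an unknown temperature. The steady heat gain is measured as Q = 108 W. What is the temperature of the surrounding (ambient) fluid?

Sum the resistances:
  R_carbon steel = L/(kA) = 0.00559/(49.9·33.1) = 3.384×10^-6 K/W
  R_aerogel blanket = L/(kA) = 0.0981/(0.0130·33.1) = 0.2280 K/W
  R_phenolic foam = L/(kA) = 0.133/(0.0199·33.1) = 0.2019 K/W
  R_conv,out = 1/(hA) = 1/(23.5·33.1) = 0.001286 K/W
ΣR = 0.4312 K/W
ΔT = Q·ΣR = 108 × 0.4312 = 46.57 K
Heat flows inward, so T_out = T_in + ΔT = -28.1 + 46.57 = 18.5 °C

T_out = 18.5 °C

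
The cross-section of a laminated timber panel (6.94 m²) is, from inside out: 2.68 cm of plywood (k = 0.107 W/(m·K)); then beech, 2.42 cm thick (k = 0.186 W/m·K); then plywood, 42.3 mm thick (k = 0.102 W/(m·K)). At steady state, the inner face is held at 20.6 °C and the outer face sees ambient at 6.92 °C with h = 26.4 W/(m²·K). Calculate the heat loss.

Series thermal resistances, inner to outer:
  R_plywood = L/(kA) = 0.0268/(0.107·6.94) = 0.03609 K/W
  R_beech = L/(kA) = 0.0242/(0.186·6.94) = 0.01875 K/W
  R_plywood = L/(kA) = 0.0423/(0.102·6.94) = 0.05976 K/W
  R_conv,out = 1/(hA) = 1/(26.4·6.94) = 0.005458 K/W
ΣR = 0.03609 + 0.01875 + 0.05976 + 0.005458 = 0.1201 K/W
Q = ΔT/ΣR = (20.6 °C − 6.92 °C)/0.1201 = 114 W

Q = 114 W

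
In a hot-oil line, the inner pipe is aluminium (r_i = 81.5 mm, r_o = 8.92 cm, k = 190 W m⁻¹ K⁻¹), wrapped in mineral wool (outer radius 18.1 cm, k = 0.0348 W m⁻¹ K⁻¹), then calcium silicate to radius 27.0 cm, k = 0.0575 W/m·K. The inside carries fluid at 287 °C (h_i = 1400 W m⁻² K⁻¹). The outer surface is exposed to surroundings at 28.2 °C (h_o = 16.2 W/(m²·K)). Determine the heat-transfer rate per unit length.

Series thermal resistances, inner to outer:
  R'_conv,in = 1/(2πr h) = 1/(2π·0.0815·1400) = 0.001395 m·K/W
  R'_aluminium = ln(0.0892/0.0815)/(2πk) = 0.09028/(2π·190) = 7.562×10^-5 m·K/W
  R'_mineral wool = ln(0.181/0.0892)/(2πk) = 0.7076/(2π·0.0348) = 3.236 m·K/W
  R'_calcium silicate = ln(0.270/0.181)/(2πk) = 0.3999/(2π·0.0575) = 1.107 m·K/W
  R'_conv,out = 1/(2πr h) = 1/(2π·0.270·16.2) = 0.03639 m·K/W
ΣR = 0.001395 + 7.562×10^-5 + 3.236 + 1.107 + 0.03639 = 4.381 m·K/W
Q' = ΔT/ΣR = (287 °C − 28.2 °C)/4.381 = 59.1 W/m

Q' = 59.1 W/m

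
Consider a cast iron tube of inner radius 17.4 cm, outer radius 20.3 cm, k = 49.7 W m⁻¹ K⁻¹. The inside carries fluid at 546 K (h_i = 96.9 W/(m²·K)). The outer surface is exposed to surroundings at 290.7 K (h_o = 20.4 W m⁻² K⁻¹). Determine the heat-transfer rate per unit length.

Q' = 5.28 kW/m

Treat each layer as a resistance in series:
  R'_conv,in = 1/(2πr h) = 1/(2π·0.174·96.9) = 0.009439 m·K/W
  R'_cast iron = ln(0.203/0.174)/(2πk) = 0.1542/(2π·49.7) = 4.936×10^-4 m·K/W
  R'_conv,out = 1/(2πr h) = 1/(2π·0.203·20.4) = 0.03843 m·K/W
ΣR = 0.009439 + 4.936×10^-4 + 0.03843 = 0.04836 m·K/W
Q' = ΔT/ΣR = (546 K − 290.7 K)/0.04836 = 5280 W/m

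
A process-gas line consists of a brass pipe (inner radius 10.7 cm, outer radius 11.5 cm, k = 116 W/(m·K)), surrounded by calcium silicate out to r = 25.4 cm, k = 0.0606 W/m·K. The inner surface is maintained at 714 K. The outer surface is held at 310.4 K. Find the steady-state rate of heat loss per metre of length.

Q' = 194 W/m

Resistance network (inner→outer):
  R'_brass = ln(0.115/0.107)/(2πk) = 0.07210/(2π·116) = 9.893×10^-5 m·K/W
  R'_calcium silicate = ln(0.254/0.115)/(2πk) = 0.7924/(2π·0.0606) = 2.081 m·K/W
ΣR = 9.893×10^-5 + 2.081 = 2.081 m·K/W
Q' = ΔT/ΣR = (714 K − 310.4 K)/2.081 = 194 W/m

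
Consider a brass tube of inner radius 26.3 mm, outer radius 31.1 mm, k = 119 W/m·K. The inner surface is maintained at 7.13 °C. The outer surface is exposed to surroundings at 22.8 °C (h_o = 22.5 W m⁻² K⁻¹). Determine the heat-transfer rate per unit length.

Treat each layer as a resistance in series:
  R'_brass = ln(0.0311/0.0263)/(2πk) = 0.1676/(2π·119) = 2.242×10^-4 m·K/W
  R'_conv,out = 1/(2πr h) = 1/(2π·0.0311·22.5) = 0.2274 m·K/W
ΣR = 2.242×10^-4 + 0.2274 = 0.2276 m·K/W
Q' = ΔT/ΣR = (7.13 °C − 22.8 °C)/0.2276 = -68.8 W/m
(Negative Q' ⇒ heat flows inward; heat gain = 68.8 W/m.)

Q' = 68.8 W/m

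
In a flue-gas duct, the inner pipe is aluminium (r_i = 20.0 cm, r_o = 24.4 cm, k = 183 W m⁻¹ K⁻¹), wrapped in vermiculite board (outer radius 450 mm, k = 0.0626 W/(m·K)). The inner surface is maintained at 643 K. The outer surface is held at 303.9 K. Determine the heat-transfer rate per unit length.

Q' = 218 W/m

Treat each layer as a resistance in series:
  R'_aluminium = ln(0.244/0.200)/(2πk) = 0.1989/(2π·183) = 1.729×10^-4 m·K/W
  R'_vermiculite board = ln(0.450/0.244)/(2πk) = 0.6121/(2π·0.0626) = 1.556 m·K/W
ΣR = 1.729×10^-4 + 1.556 = 1.556 m·K/W
Q' = ΔT/ΣR = (643 K − 303.9 K)/1.556 = 218 W/m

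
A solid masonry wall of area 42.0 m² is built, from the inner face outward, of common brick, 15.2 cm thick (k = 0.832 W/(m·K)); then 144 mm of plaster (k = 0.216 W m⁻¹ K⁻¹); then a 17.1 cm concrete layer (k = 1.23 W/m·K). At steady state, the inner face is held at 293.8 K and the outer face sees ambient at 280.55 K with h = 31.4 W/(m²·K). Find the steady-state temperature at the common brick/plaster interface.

Treat each layer as a resistance in series:
  R_common brick = L/(kA) = 0.152/(0.832·42.0) = 0.004350 K/W
  R_plaster = L/(kA) = 0.144/(0.216·42.0) = 0.01587 K/W
  R_concrete = L/(kA) = 0.171/(1.23·42.0) = 0.003310 K/W
  R_conv,out = 1/(hA) = 1/(31.4·42.0) = 7.583×10^-4 K/W
ΣR = 0.004350 + 0.01587 + 0.003310 + 7.583×10^-4 = 0.02429 K/W
Q = ΔT/ΣR = (293.8 K − 280.55 K)/0.02429 = 545.5 W
From the inner boundary to the common brick/plaster interface, ΣR_partial = 0.004350 K/W.
T_interface = T_in − Q·ΣR_partial = 293.8 K − (545.5)(0.004350) = 291.4 K

T = 291.4 K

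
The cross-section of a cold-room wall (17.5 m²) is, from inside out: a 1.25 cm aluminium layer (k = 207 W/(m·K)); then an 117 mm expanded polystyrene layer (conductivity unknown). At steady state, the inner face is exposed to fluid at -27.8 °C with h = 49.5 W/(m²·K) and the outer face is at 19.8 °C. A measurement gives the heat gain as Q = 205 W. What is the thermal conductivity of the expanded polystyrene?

k = 0.0289 W/m·K

ΣR = ΔT/Q = |-27.8 − 19.8|/205 = 0.2322 K/W
Known resistances:
  R_conv,in = 1/(hA) = 1/(49.5·17.5) = 0.001154 K/W
  R_aluminium = L/(kA) = 0.0125/(207·17.5) = 3.451×10^-6 K/W
R_expanded polystyrene = ΣR − ΣR_known = 0.2322 − 0.001157 = 0.2310 K/W
L/(kA) = 0.2310 ⇒ k = 0.117/(0.2310·17.5) = 0.0289 W/m·K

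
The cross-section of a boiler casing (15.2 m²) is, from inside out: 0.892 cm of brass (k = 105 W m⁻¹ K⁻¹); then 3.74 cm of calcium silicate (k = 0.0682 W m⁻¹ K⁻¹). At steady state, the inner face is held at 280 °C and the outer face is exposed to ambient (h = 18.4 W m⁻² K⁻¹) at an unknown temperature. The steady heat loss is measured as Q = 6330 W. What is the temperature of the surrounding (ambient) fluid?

Series resistances:
  R_brass = L/(kA) = 0.00892/(105·15.2) = 5.589×10^-6 K/W
  R_calcium silicate = L/(kA) = 0.0374/(0.0682·15.2) = 0.03608 K/W
  R_conv,out = 1/(hA) = 1/(18.4·15.2) = 0.003576 K/W
ΣR = 0.03966 K/W
ΔT = Q·ΣR = 6330 × 0.03966 = 251.0 K
Heat flows outward, so T_out = T_in − ΔT = 280 − 251.0 = 29.0 °C

T_out = 29.0 °C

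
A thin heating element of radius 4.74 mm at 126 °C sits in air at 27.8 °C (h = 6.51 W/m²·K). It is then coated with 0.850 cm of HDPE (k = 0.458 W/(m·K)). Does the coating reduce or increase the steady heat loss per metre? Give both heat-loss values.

increases: 19.0 → 44.6 W/m

Critical radius for a cylinder: r_cr = k/h = 0.0704 m = 7.04 cm.
Outer radius after coating: r₂ = 0.00474 + 0.00850 = 0.01324 m.
Since r₁ < r_cr and r₂ ≤ r_cr, the coating moves toward the maximum at r_cr — heat loss rises.
Bare: R = 1/(2πr₁h) = 5.158 m·K/W; Q = 98.2/5.158 = 19.0 W/m.
Coated: R = R_cond + R_conv = 2.203 m·K/W; Q = 98.2/2.203 = 44.6 W/m.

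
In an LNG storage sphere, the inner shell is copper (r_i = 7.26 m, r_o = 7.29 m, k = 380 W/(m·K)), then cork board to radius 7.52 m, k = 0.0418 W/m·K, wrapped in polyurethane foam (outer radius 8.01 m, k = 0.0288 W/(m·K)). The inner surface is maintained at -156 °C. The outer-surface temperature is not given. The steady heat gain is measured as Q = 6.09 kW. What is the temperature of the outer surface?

Sum the resistances:
  R_copper = (1/7.26 − 1/7.29)/(4πk) = 5.668×10^-4/(4π·380) = 1.187×10^-7 K/W
  R_cork board = (1/7.29 − 1/7.52)/(4πk) = 0.004195/(4π·0.0418) = 0.007987 K/W
  R_polyurethane foam = (1/7.52 − 1/8.01)/(4πk) = 0.008135/(4π·0.0288) = 0.02248 K/W
ΣR = 0.03046 K/W
ΔT = Q·ΣR = 6090 × 0.03046 = 185.5 K
Heat flows inward, so T_out = T_in + ΔT = -156 + 185.5 = 29.5 °C

T_out = 29.5 °C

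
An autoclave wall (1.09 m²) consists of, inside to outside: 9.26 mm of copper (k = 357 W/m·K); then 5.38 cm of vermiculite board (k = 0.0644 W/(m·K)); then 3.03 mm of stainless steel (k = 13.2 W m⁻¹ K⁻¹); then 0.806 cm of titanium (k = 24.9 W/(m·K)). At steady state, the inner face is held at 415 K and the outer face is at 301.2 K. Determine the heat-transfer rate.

Q = 148 W

Series thermal resistances, inner to outer:
  R_copper = L/(kA) = 0.00926/(357·1.09) = 2.380×10^-5 K/W
  R_vermiculite board = L/(kA) = 0.0538/(0.0644·1.09) = 0.7664 K/W
  R_stainless steel = L/(kA) = 0.00303/(13.2·1.09) = 2.106×10^-4 K/W
  R_titanium = L/(kA) = 0.00806/(24.9·1.09) = 2.970×10^-4 K/W
ΣR = 2.380×10^-5 + 0.7664 + 2.106×10^-4 + 2.970×10^-4 = 0.7669 K/W
Q = ΔT/ΣR = (415 K − 301.2 K)/0.7669 = 148 W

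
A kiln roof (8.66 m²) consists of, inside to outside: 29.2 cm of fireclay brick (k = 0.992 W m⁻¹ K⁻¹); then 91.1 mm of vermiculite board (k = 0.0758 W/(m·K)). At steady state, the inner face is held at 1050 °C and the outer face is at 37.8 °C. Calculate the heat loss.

Q = 5.86 kW

Series thermal resistances, inner to outer:
  R_fireclay brick = L/(kA) = 0.292/(0.992·8.66) = 0.03399 K/W
  R_vermiculite board = L/(kA) = 0.0911/(0.0758·8.66) = 0.1388 K/W
ΣR = 0.03399 + 0.1388 = 0.1728 K/W
Q = ΔT/ΣR = (1050 °C − 37.8 °C)/0.1728 = 5860 W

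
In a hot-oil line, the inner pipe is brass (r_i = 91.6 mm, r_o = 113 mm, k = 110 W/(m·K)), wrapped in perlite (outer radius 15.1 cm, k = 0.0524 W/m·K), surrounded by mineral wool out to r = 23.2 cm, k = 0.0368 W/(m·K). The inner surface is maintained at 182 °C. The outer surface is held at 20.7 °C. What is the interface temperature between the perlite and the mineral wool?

Resistance network (inner→outer):
  R'_brass = ln(0.113/0.0916)/(2πk) = 0.2100/(2π·110) = 3.038×10^-4 m·K/W
  R'_perlite = ln(0.151/0.113)/(2πk) = 0.2899/(2π·0.0524) = 0.8805 m·K/W
  R'_mineral wool = ln(0.232/0.151)/(2πk) = 0.4295/(2π·0.0368) = 1.857 m·K/W
ΣR = 3.038×10^-4 + 0.8805 + 1.857 = 2.738 m·K/W
Q' = ΔT/ΣR = (182 °C − 20.7 °C)/2.738 = 58.91 W/m
From the inner boundary to the perlite/mineral wool interface, ΣR_partial = 0.8808 m·K/W.
T_interface = T_in − Q'·ΣR_partial = 182 °C − (58.91)(0.8808) = 130 °C

T = 130 °C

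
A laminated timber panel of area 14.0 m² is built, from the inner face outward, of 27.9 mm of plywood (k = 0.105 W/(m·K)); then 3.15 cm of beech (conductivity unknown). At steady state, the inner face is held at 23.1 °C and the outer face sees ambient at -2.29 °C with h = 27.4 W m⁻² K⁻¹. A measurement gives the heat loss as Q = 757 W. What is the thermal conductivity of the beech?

k = 0.188 W/m·K

ΣR = ΔT/Q = |23.1 − -2.29|/757 = 0.03354 K/W
Known resistances:
  R_plywood = L/(kA) = 0.0279/(0.105·14.0) = 0.01898 K/W
  R_conv,out = 1/(hA) = 1/(27.4·14.0) = 0.002607 K/W
R_beech = ΣR − ΣR_known = 0.03354 − 0.02159 = 0.01195 K/W
L/(kA) = 0.01195 ⇒ k = 0.0315/(0.01195·14.0) = 0.188 W/m·K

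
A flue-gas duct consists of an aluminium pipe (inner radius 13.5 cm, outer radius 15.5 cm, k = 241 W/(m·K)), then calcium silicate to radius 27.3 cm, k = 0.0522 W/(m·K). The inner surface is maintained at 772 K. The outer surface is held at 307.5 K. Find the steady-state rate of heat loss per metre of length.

Treat each layer as a resistance in series:
  R'_aluminium = ln(0.155/0.135)/(2πk) = 0.1382/(2π·241) = 9.123×10^-5 m·K/W
  R'_calcium silicate = ln(0.273/0.155)/(2πk) = 0.5660/(2π·0.0522) = 1.726 m·K/W
ΣR = 9.123×10^-5 + 1.726 = 1.726 m·K/W
Q' = ΔT/ΣR = (772 K − 307.5 K)/1.726 = 269 W/m

Q' = 269 W/m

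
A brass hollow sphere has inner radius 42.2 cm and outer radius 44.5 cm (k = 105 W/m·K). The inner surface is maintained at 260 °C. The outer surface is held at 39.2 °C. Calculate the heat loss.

Q = 2380 kW

Q = 4πk·ΔT/(1/r₁ − 1/r₂) = 4π × 105 × 220.8 / (1/0.422 − 1/0.445) = 2.38×10^6 W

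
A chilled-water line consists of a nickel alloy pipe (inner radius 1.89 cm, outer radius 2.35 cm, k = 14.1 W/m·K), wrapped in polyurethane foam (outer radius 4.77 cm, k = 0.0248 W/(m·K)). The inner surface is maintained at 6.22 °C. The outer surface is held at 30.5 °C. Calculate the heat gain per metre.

Series thermal resistances, inner to outer:
  R'_nickel alloy = ln(0.0235/0.0189)/(2πk) = 0.2178/(2π·14.1) = 0.002459 m·K/W
  R'_polyurethane foam = ln(0.0477/0.0235)/(2πk) = 0.7079/(2π·0.0248) = 4.543 m·K/W
ΣR = 0.002459 + 4.543 = 4.545 m·K/W
Q' = ΔT/ΣR = (6.22 °C − 30.5 °C)/4.545 = -5.34 W/m
(Negative Q' ⇒ heat flows inward; heat gain = 5.34 W/m.)

Q' = 5.34 W/m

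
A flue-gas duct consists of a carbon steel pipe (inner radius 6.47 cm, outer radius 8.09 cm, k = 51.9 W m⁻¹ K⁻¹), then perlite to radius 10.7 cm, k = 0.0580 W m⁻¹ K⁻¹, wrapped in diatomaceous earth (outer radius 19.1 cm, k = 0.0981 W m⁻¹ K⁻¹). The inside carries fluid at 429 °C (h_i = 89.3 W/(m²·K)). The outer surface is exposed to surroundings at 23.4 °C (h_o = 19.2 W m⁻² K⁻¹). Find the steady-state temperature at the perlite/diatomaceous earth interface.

T = 248 °C

Treat each layer as a resistance in series:
  R'_conv,in = 1/(2πr h) = 1/(2π·0.0647·89.3) = 0.02755 m·K/W
  R'_carbon steel = ln(0.0809/0.0647)/(2πk) = 0.2235/(2π·51.9) = 6.852×10^-4 m·K/W
  R'_perlite = ln(0.107/0.0809)/(2πk) = 0.2796/(2π·0.0580) = 0.7673 m·K/W
  R'_diatomaceous earth = ln(0.191/0.107)/(2πk) = 0.5794/(2π·0.0981) = 0.9401 m·K/W
  R'_conv,out = 1/(2πr h) = 1/(2π·0.191·19.2) = 0.04340 m·K/W
ΣR = 0.02755 + 6.852×10^-4 + 0.7673 + 0.9401 + 0.04340 = 1.779 m·K/W
Q' = ΔT/ΣR = (429 °C − 23.4 °C)/1.779 = 228.0 W/m
From the inner boundary to the perlite/diatomaceous earth interface, ΣR_partial = 0.7955 m·K/W.
T_interface = T_in − Q'·ΣR_partial = 429 °C − (228.0)(0.7955) = 248 °C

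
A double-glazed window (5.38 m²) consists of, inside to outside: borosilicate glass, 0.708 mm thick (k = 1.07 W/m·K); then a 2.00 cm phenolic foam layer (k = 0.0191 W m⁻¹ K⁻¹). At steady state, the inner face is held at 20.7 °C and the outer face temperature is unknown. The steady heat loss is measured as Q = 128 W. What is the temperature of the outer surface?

Series resistances:
  R_borosilicate glass = L/(kA) = 7.08×10^-4/(1.07·5.38) = 1.230×10^-4 K/W
  R_phenolic foam = L/(kA) = 0.0200/(0.0191·5.38) = 0.1946 K/W
ΣR = 0.1948 K/W
ΔT = Q·ΣR = 128 × 0.1948 = 24.93 K
Heat flows outward, so T_out = T_in − ΔT = 20.7 − 24.93 = -4.23 °C

T_out = -4.23 °C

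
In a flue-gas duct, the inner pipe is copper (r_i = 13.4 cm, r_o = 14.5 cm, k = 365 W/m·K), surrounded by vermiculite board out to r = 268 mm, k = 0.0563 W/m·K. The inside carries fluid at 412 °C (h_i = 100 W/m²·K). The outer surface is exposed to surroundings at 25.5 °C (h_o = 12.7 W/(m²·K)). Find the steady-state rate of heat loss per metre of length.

Q' = 215 W/m

Resistance network (inner→outer):
  R'_conv,in = 1/(2πr h) = 1/(2π·0.134·100) = 0.01188 m·K/W
  R'_copper = ln(0.145/0.134)/(2πk) = 0.07889/(2π·365) = 3.440×10^-5 m·K/W
  R'_vermiculite board = ln(0.268/0.145)/(2πk) = 0.6143/(2π·0.0563) = 1.736 m·K/W
  R'_conv,out = 1/(2πr h) = 1/(2π·0.268·12.7) = 0.04676 m·K/W
ΣR = 0.01188 + 3.440×10^-5 + 1.736 + 0.04676 = 1.795 m·K/W
Q' = ΔT/ΣR = (412 °C − 25.5 °C)/1.795 = 215 W/m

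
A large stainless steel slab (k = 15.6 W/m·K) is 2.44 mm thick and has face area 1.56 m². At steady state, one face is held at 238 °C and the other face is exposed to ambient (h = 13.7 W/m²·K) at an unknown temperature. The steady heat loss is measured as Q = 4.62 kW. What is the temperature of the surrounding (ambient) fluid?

T_out = 21.4 °C

Sum the resistances:
  R_stainless steel = L/(kA) = 0.00244/(15.6·1.56) = 1.003×10^-4 K/W
  R_conv,out = 1/(hA) = 1/(13.7·1.56) = 0.04679 K/W
ΣR = 0.04689 K/W
ΔT = Q·ΣR = 4620 × 0.04689 = 216.6 K
Heat flows outward, so T_out = T_in − ΔT = 238 − 216.6 = 21.4 °C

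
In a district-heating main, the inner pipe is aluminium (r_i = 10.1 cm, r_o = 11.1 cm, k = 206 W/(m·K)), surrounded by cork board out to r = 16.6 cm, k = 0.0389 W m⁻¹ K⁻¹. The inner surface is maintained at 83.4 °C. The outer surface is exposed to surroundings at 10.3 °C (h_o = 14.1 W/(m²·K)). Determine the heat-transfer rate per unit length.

Series thermal resistances, inner to outer:
  R'_aluminium = ln(0.111/0.101)/(2πk) = 0.09441/(2π·206) = 7.294×10^-5 m·K/W
  R'_cork board = ln(0.166/0.111)/(2πk) = 0.4025/(2π·0.0389) = 1.647 m·K/W
  R'_conv,out = 1/(2πr h) = 1/(2π·0.166·14.1) = 0.06800 m·K/W
ΣR = 7.294×10^-5 + 1.647 + 0.06800 = 1.715 m·K/W
Q' = ΔT/ΣR = (83.4 °C − 10.3 °C)/1.715 = 42.6 W/m

Q' = 42.6 W/m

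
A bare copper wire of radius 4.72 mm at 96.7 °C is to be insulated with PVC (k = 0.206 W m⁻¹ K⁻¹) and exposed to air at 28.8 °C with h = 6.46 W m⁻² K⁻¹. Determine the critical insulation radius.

For a cylinder, r_cr = k_ins/h = 0.206/6.46 = 0.0319 m = 3.19 cm

r_cr = 3.19 cm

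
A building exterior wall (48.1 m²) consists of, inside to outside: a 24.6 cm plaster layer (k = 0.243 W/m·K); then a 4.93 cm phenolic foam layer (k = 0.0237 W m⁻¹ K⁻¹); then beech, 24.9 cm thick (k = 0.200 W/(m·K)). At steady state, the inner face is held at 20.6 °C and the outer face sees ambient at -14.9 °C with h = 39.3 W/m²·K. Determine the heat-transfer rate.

Series thermal resistances, inner to outer:
  R_plaster = L/(kA) = 0.246/(0.243·48.1) = 0.02105 K/W
  R_phenolic foam = L/(kA) = 0.0493/(0.0237·48.1) = 0.04325 K/W
  R_beech = L/(kA) = 0.249/(0.200·48.1) = 0.02588 K/W
  R_conv,out = 1/(hA) = 1/(39.3·48.1) = 5.290×10^-4 K/W
ΣR = 0.02105 + 0.04325 + 0.02588 + 5.290×10^-4 = 0.09071 K/W
Q = ΔT/ΣR = (20.6 °C − -14.9 °C)/0.09071 = 391 W

Q = 391 W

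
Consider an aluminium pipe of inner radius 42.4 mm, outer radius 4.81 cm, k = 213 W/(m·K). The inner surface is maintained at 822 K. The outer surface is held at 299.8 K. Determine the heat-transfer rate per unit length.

Q' = 5540 kW/m

Q' = 2πk·ΔT/ln(r₂/r₁) = 2π × 213 × 522.2 / ln(0.0481/0.0424) = 5.54×10^6 W/m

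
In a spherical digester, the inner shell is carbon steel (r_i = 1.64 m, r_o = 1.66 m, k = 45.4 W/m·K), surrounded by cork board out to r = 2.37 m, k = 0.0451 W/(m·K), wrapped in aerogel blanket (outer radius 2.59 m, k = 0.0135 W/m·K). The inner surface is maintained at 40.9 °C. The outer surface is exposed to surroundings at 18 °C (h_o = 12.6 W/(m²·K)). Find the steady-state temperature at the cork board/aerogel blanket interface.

Series thermal resistances, inner to outer:
  R_carbon steel = (1/1.64 − 1/1.66)/(4πk) = 0.007346/(4π·45.4) = 1.288×10^-5 K/W
  R_cork board = (1/1.66 − 1/2.37)/(4πk) = 0.1805/(4π·0.0451) = 0.3184 K/W
  R_aerogel blanket = (1/2.37 − 1/2.59)/(4πk) = 0.03584/(4π·0.0135) = 0.2113 K/W
  R_conv,out = 1/(4πr²h) = 1/(4π·2.59²·12.6) = 9.415×10^-4 K/W
ΣR = 1.288×10^-5 + 0.3184 + 0.2113 + 9.415×10^-4 = 0.5307 K/W
Q = ΔT/ΣR = (40.9 °C − 18 °C)/0.5307 = 43.15 W
From the inner boundary to the cork board/aerogel blanket interface, ΣR_partial = 0.3184 K/W.
T_interface = T_in − Q·ΣR_partial = 40.9 °C − (43.15)(0.3184) = 27.2 °C

T = 27.2 °C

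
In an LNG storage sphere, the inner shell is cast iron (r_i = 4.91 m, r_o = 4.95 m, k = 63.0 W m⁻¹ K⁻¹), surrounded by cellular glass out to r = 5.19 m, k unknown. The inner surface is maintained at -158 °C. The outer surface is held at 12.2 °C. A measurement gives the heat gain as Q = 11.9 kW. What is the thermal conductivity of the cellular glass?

ΣR = ΔT/Q = |-158 − 12.2|/11900 = 0.01430 K/W
Known resistances:
  R_cast iron = (1/4.91 − 1/4.95)/(4πk) = 0.001646/(4π·63.0) = 2.079×10^-6 K/W
R_cellular glass = ΣR − ΣR_known = 0.01430 − 2.079×10^-6 = 0.01430 K/W
(1/r₁−1/r₂)/(4πk) = 0.01430 ⇒ k = 0.009342/(4π·0.01430) = 0.0520 W/m·K

k = 0.0520 W/m·K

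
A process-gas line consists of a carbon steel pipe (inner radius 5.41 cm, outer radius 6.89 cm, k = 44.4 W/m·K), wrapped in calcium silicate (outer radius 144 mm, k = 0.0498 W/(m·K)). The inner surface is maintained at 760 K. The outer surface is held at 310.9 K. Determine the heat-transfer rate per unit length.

Q' = 191 W/m

Treat each layer as a resistance in series:
  R'_carbon steel = ln(0.0689/0.0541)/(2πk) = 0.2418/(2π·44.4) = 8.668×10^-4 m·K/W
  R'_calcium silicate = ln(0.144/0.0689)/(2πk) = 0.7372/(2π·0.0498) = 2.356 m·K/W
ΣR = 8.668×10^-4 + 2.356 = 2.357 m·K/W
Q' = ΔT/ΣR = (760 K − 310.9 K)/2.357 = 191 W/m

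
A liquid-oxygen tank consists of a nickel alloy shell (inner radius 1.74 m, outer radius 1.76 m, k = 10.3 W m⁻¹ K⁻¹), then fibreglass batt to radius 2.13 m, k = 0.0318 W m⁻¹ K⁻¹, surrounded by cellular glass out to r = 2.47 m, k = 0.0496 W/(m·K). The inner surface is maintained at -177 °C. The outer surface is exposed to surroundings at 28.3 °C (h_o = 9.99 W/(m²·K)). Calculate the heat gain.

Series thermal resistances, inner to outer:
  R_nickel alloy = (1/1.74 − 1/1.76)/(4πk) = 0.006531/(4π·10.3) = 5.046×10^-5 K/W
  R_fibreglass batt = (1/1.76 − 1/2.13)/(4πk) = 0.09870/(4π·0.0318) = 0.2470 K/W
  R_cellular glass = (1/2.13 − 1/2.47)/(4πk) = 0.06463/(4π·0.0496) = 0.1037 K/W
  R_conv,out = 1/(4πr²h) = 1/(4π·2.47²·9.99) = 0.001306 K/W
ΣR = 5.046×10^-5 + 0.2470 + 0.1037 + 0.001306 = 0.3521 K/W
Q = ΔT/ΣR = (-177 °C − 28.3 °C)/0.3521 = -583 W
(Negative Q ⇒ heat flows inward; heat gain = 583 W.)

Q = 583 W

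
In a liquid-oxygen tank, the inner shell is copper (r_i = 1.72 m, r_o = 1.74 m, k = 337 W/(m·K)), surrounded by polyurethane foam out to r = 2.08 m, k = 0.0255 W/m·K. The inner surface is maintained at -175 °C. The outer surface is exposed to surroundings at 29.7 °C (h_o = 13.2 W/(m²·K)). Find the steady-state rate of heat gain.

Treat each layer as a resistance in series:
  R_copper = (1/1.72 − 1/1.74)/(4πk) = 0.006683/(4π·337) = 1.578×10^-6 K/W
  R_polyurethane foam = (1/1.74 − 1/2.08)/(4πk) = 0.09394/(4π·0.0255) = 0.2932 K/W
  R_conv,out = 1/(4πr²h) = 1/(4π·2.08²·13.2) = 0.001393 K/W
ΣR = 1.578×10^-6 + 0.2932 + 0.001393 = 0.2946 K/W
Q = ΔT/ΣR = (-175 °C − 29.7 °C)/0.2946 = -695 W
(Negative Q ⇒ heat flows inward; heat gain = 695 W.)

Q = 695 W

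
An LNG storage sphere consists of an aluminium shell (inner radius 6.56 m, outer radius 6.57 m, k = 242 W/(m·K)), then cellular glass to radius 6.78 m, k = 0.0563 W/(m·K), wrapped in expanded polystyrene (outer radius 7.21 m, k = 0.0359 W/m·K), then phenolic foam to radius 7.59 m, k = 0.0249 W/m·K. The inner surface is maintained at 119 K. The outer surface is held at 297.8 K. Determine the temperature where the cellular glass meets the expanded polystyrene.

T = 144 K

Series thermal resistances, inner to outer:
  R_aluminium = (1/6.56 − 1/6.57)/(4πk) = 2.320×10^-4/(4π·242) = 7.630×10^-8 K/W
  R_cellular glass = (1/6.57 − 1/6.78)/(4πk) = 0.004714/(4π·0.0563) = 0.006664 K/W
  R_expanded polystyrene = (1/6.78 − 1/7.21)/(4πk) = 0.008796/(4π·0.0359) = 0.01950 K/W
  R_phenolic foam = (1/7.21 − 1/7.59)/(4πk) = 0.006944/(4π·0.0249) = 0.02219 K/W
ΣR = 7.630×10^-8 + 0.006664 + 0.01950 + 0.02219 = 0.04835 K/W
Q = ΔT/ΣR = (119 K − 297.8 K)/0.04835 = -3698 W
From the inner boundary to the cellular glass/expanded polystyrene interface, ΣR_partial = 0.006664 K/W.
T_interface = T_in − Q·ΣR_partial = 119 K − (-3698)(0.006664) = 144 K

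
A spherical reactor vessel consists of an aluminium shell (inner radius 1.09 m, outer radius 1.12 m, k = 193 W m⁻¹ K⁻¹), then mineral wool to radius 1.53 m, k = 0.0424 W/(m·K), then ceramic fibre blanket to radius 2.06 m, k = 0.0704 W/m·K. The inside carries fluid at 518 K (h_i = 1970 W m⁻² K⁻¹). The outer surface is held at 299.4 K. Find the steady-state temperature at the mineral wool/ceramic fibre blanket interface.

T = 364.4 K

Series thermal resistances, inner to outer:
  R_conv,in = 1/(4πr²h) = 1/(4π·1.09²·1970) = 3.400×10^-5 K/W
  R_aluminium = (1/1.09 − 1/1.12)/(4πk) = 0.02457/(4π·193) = 1.013×10^-5 K/W
  R_mineral wool = (1/1.12 − 1/1.53)/(4πk) = 0.2393/(4π·0.0424) = 0.4491 K/W
  R_ceramic fibre blanket = (1/1.53 − 1/2.06)/(4πk) = 0.1682/(4π·0.0704) = 0.1901 K/W
ΣR = 3.400×10^-5 + 1.013×10^-5 + 0.4491 + 0.1901 = 0.6392 K/W
Q = ΔT/ΣR = (518 K − 299.4 K)/0.6392 = 342.0 W
From the inner boundary to the mineral wool/ceramic fibre blanket interface, ΣR_partial = 0.4491 K/W.
T_interface = T_in − Q·ΣR_partial = 518 K − (342.0)(0.4491) = 364.4 K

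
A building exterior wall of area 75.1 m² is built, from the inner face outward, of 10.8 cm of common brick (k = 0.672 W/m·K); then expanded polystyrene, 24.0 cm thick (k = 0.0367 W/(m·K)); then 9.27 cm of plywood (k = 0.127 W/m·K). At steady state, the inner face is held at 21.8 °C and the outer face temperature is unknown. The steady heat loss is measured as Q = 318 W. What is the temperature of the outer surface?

Series resistances:
  R_common brick = L/(kA) = 0.108/(0.672·75.1) = 0.002140 K/W
  R_expanded polystyrene = L/(kA) = 0.240/(0.0367·75.1) = 0.08708 K/W
  R_plywood = L/(kA) = 0.0927/(0.127·75.1) = 0.009719 K/W
ΣR = 0.09894 K/W
ΔT = Q·ΣR = 318 × 0.09894 = 31.46 K
Heat flows outward, so T_out = T_in − ΔT = 21.8 − 31.46 = -9.66 °C

T_out = -9.66 °C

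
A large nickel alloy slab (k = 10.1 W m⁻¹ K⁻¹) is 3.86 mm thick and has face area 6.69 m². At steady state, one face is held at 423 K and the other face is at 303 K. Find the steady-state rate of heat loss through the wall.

Q = 2100 kW

Q = kA·ΔT/L = 10.1 × 6.69 × |423 K − 303 K| / 0.00386 = 2.10×10^6 W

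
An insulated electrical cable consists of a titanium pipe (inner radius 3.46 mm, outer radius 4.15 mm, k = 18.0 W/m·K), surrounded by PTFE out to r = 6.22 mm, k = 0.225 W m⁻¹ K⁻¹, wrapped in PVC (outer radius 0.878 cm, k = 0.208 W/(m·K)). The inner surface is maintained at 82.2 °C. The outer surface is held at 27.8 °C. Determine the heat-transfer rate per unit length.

Q' = 98.6 W/m

Series thermal resistances, inner to outer:
  R'_titanium = ln(0.00415/0.00346)/(2πk) = 0.1818/(2π·18.0) = 0.001608 m·K/W
  R'_PTFE = ln(0.00622/0.00415)/(2πk) = 0.4047/(2π·0.225) = 0.2862 m·K/W
  R'_PVC = ln(0.00878/0.00622)/(2πk) = 0.3447/(2π·0.208) = 0.2638 m·K/W
ΣR = 0.001608 + 0.2862 + 0.2638 = 0.5516 m·K/W
Q' = ΔT/ΣR = (82.2 °C − 27.8 °C)/0.5516 = 98.6 W/m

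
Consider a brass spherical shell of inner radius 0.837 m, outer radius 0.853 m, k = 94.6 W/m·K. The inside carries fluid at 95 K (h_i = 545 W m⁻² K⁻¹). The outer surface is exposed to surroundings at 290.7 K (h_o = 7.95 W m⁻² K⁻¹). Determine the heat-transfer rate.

Resistance network (inner→outer):
  R_conv,in = 1/(4πr²h) = 1/(4π·0.837²·545) = 2.084×10^-4 K/W
  R_brass = (1/0.837 − 1/0.853)/(4πk) = 0.02241/(4π·94.6) = 1.885×10^-5 K/W
  R_conv,out = 1/(4πr²h) = 1/(4π·0.853²·7.95) = 0.01376 K/W
ΣR = 2.084×10^-4 + 1.885×10^-5 + 0.01376 = 0.01399 K/W
Q = ΔT/ΣR = (95 K − 290.7 K)/0.01399 = -14000 W
(Negative Q ⇒ heat flows inward; heat gain = 14000 W.)

Q = 14.0 kW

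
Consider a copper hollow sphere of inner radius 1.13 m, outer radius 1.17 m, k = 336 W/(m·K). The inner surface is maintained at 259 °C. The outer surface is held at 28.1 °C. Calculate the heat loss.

Q = 3.22×10^7 W

Q = 4πk·ΔT/(1/r₁ − 1/r₂) = 4π × 336 × 230.9 / (1/1.13 − 1/1.17) = 3.22×10^7 W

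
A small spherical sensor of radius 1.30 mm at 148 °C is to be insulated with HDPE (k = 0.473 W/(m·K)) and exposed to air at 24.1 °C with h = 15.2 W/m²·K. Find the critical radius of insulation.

r_cr = 6.22 cm

For a sphere, r_cr = 2k_ins/h = 2·0.473/15.2 = 0.0622 m = 6.22 cm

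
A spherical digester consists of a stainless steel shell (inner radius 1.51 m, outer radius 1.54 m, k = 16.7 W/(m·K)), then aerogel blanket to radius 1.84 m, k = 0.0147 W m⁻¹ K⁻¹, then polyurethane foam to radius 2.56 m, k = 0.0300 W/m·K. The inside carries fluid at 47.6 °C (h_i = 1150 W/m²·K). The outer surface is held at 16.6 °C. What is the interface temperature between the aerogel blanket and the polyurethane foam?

Treat each layer as a resistance in series:
  R_conv,in = 1/(4πr²h) = 1/(4π·1.51²·1150) = 3.035×10^-5 K/W
  R_stainless steel = (1/1.51 − 1/1.54)/(4πk) = 0.01290/(4π·16.7) = 6.147×10^-5 K/W
  R_aerogel blanket = (1/1.54 − 1/1.84)/(4πk) = 0.1059/(4π·0.0147) = 0.5731 K/W
  R_polyurethane foam = (1/1.84 − 1/2.56)/(4πk) = 0.1529/(4π·0.0300) = 0.4055 K/W
ΣR = 3.035×10^-5 + 6.147×10^-5 + 0.5731 + 0.4055 = 0.9787 K/W
Q = ΔT/ΣR = (47.6 °C − 16.6 °C)/0.9787 = 31.67 W
From the inner boundary to the aerogel blanket/polyurethane foam interface, ΣR_partial = 0.5732 K/W.
T_interface = T_in − Q·ΣR_partial = 47.6 °C − (31.67)(0.5732) = 29.4 °C

T = 29.4 °C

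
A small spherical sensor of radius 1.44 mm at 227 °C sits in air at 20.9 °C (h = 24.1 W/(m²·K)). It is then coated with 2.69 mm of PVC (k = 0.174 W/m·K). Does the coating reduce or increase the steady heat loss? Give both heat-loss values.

Critical radius for a sphere: r_cr = 2k/h = 0.0144 m = 1.44 cm.
Outer radius after coating: r₂ = 0.00144 + 0.00269 = 0.00413 m.
Since r₁ < r_cr and r₂ ≤ r_cr, the coating moves toward the maximum at r_cr — heat loss rises.
Bare: R = 1/(4πr₁²h) = 1592 K/W; Q = 206.1/1592 = 0.129 W.
Coated: R = R_cond + R_conv = 400.4 K/W; Q = 206.1/400.4 = 0.515 W.

increases: 0.129 → 0.515 W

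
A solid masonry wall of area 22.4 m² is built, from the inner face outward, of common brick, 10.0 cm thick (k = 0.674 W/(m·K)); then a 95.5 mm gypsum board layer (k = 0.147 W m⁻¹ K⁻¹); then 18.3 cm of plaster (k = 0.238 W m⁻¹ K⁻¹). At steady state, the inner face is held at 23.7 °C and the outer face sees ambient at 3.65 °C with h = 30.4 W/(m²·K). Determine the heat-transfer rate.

Treat each layer as a resistance in series:
  R_common brick = L/(kA) = 0.100/(0.674·22.4) = 0.006624 K/W
  R_gypsum board = L/(kA) = 0.0955/(0.147·22.4) = 0.02900 K/W
  R_plaster = L/(kA) = 0.183/(0.238·22.4) = 0.03433 K/W
  R_conv,out = 1/(hA) = 1/(30.4·22.4) = 0.001469 K/W
ΣR = 0.006624 + 0.02900 + 0.03433 + 0.001469 = 0.07142 K/W
Q = ΔT/ΣR = (23.7 °C − 3.65 °C)/0.07142 = 281 W

Q = 281 W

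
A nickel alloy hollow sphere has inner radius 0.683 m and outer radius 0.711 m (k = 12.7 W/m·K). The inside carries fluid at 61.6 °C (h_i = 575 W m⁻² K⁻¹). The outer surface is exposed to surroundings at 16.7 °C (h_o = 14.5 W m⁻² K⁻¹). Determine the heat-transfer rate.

Q = 3900 W

Resistance network (inner→outer):
  R_conv,in = 1/(4πr²h) = 1/(4π·0.683²·575) = 2.967×10^-4 K/W
  R_nickel alloy = (1/0.683 − 1/0.711)/(4πk) = 0.05766/(4π·12.7) = 3.613×10^-4 K/W
  R_conv,out = 1/(4πr²h) = 1/(4π·0.711²·14.5) = 0.01086 K/W
ΣR = 2.967×10^-4 + 3.613×10^-4 + 0.01086 = 0.01152 K/W
Q = ΔT/ΣR = (61.6 °C − 16.7 °C)/0.01152 = 3900 W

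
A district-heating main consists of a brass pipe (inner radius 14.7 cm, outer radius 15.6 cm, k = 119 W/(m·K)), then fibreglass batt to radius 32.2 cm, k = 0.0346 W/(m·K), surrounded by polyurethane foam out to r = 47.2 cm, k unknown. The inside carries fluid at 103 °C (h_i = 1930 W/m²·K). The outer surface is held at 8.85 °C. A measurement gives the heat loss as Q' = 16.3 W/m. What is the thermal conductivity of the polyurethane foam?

ΣR = ΔT/Q' = |103 − 8.85|/16.3 = 5.776 m·K/W
Known resistances:
  R'_conv,in = 1/(2πr h) = 1/(2π·0.147·1930) = 5.610×10^-4 m·K/W
  R'_brass = ln(0.156/0.147)/(2πk) = 0.05942/(2π·119) = 7.948×10^-5 m·K/W
  R'_fibreglass batt = ln(0.322/0.156)/(2πk) = 0.7247/(2π·0.0346) = 3.333 m·K/W
R_polyurethane foam = ΣR − ΣR_known = 5.776 − 3.334 = 2.442 m·K/W
ln(r₂/r₁)/(2πk) = 2.442 ⇒ k = 0.3824/(2π·2.442) = 0.0249 W/m·K

k = 0.0249 W/m·K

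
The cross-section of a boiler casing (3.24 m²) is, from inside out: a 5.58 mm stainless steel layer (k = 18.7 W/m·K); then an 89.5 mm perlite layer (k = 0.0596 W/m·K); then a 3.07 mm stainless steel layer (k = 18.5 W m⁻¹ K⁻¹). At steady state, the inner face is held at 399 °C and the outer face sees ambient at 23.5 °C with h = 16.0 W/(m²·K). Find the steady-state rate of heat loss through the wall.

Resistance network (inner→outer):
  R_stainless steel = L/(kA) = 0.00558/(18.7·3.24) = 9.210×10^-5 K/W
  R_perlite = L/(kA) = 0.0895/(0.0596·3.24) = 0.4635 K/W
  R_stainless steel = L/(kA) = 0.00307/(18.5·3.24) = 5.122×10^-5 K/W
  R_conv,out = 1/(hA) = 1/(16.0·3.24) = 0.01929 K/W
ΣR = 9.210×10^-5 + 0.4635 + 5.122×10^-5 + 0.01929 = 0.4829 K/W
Q = ΔT/ΣR = (399 °C − 23.5 °C)/0.4829 = 778 W

Q = 778 W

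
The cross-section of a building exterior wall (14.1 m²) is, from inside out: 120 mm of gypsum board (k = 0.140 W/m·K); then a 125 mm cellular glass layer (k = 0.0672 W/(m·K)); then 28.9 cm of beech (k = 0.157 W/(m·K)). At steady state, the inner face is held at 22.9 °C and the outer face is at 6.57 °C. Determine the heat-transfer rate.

Q = 50.5 W

Resistance network (inner→outer):
  R_gypsum board = L/(kA) = 0.120/(0.140·14.1) = 0.06079 K/W
  R_cellular glass = L/(kA) = 0.125/(0.0672·14.1) = 0.1319 K/W
  R_beech = L/(kA) = 0.289/(0.157·14.1) = 0.1306 K/W
ΣR = 0.06079 + 0.1319 + 0.1306 = 0.3233 K/W
Q = ΔT/ΣR = (22.9 °C − 6.57 °C)/0.3233 = 50.5 W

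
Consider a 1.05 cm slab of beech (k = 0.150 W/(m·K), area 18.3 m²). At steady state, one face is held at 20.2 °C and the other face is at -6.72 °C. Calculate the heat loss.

Q = 7.04 kW

Q = kA·ΔT/L = 0.150 × 18.3 × |20.2 °C − -6.72 °C| / 0.0105 = 7040 W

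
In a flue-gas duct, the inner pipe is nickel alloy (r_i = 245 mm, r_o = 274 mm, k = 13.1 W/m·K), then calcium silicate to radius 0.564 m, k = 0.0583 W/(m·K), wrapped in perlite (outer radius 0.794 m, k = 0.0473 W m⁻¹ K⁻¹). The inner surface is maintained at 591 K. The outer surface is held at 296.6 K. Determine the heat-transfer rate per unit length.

Series thermal resistances, inner to outer:
  R'_nickel alloy = ln(0.274/0.245)/(2πk) = 0.1119/(2π·13.1) = 0.001359 m·K/W
  R'_calcium silicate = ln(0.564/0.274)/(2πk) = 0.7219/(2π·0.0583) = 1.971 m·K/W
  R'_perlite = ln(0.794/0.564)/(2πk) = 0.3420/(2π·0.0473) = 1.151 m·K/W
ΣR = 0.001359 + 1.971 + 1.151 = 3.123 m·K/W
Q' = ΔT/ΣR = (591 K − 296.6 K)/3.123 = 94.3 W/m

Q' = 94.3 W/m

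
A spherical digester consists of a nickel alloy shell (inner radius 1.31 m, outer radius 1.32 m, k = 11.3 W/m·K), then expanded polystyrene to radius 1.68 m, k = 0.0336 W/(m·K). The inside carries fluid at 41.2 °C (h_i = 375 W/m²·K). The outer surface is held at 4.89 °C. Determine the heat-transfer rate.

Resistance network (inner→outer):
  R_conv,in = 1/(4πr²h) = 1/(4π·1.31²·375) = 1.237×10^-4 K/W
  R_nickel alloy = (1/1.31 − 1/1.32)/(4πk) = 0.005783/(4π·11.3) = 4.073×10^-5 K/W
  R_expanded polystyrene = (1/1.32 − 1/1.68)/(4πk) = 0.1623/(4π·0.0336) = 0.3845 K/W
ΣR = 1.237×10^-4 + 4.073×10^-5 + 0.3845 = 0.3847 K/W
Q = ΔT/ΣR = (41.2 °C − 4.89 °C)/0.3847 = 94.4 W

Q = 94.4 W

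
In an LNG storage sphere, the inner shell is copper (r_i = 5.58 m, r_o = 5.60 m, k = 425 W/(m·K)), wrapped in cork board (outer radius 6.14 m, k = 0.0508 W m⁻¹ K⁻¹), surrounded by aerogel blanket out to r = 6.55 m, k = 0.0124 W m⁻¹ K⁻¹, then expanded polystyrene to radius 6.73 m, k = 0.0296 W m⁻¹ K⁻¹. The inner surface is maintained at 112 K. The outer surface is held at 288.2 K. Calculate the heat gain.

Series thermal resistances, inner to outer:
  R_copper = (1/5.58 − 1/5.60)/(4πk) = 6.400×10^-4/(4π·425) = 1.198×10^-7 K/W
  R_cork board = (1/5.60 − 1/6.14)/(4πk) = 0.01570/(4π·0.0508) = 0.02460 K/W
  R_aerogel blanket = (1/6.14 − 1/6.55)/(4πk) = 0.01019/(4π·0.0124) = 0.06542 K/W
  R_expanded polystyrene = (1/6.55 − 1/6.73)/(4πk) = 0.004083/(4π·0.0296) = 0.01098 K/W
ΣR = 1.198×10^-7 + 0.02460 + 0.06542 + 0.01098 = 0.1010 K/W
Q = ΔT/ΣR = (112 K − 288.2 K)/0.1010 = -1740 W
(Negative Q ⇒ heat flows inward; heat gain = 1740 W.)

Q = 1740 W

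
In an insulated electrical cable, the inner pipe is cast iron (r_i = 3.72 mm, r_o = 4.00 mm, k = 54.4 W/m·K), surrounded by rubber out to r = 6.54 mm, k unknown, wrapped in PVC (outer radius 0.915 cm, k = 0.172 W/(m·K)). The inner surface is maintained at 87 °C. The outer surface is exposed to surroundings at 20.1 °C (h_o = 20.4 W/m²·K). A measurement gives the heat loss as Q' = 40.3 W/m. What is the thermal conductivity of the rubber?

k = 0.158 W/m·K

ΣR = ΔT/Q' = |87 − 20.1|/40.3 = 1.660 m·K/W
Known resistances:
  R'_cast iron = ln(0.00400/0.00372)/(2πk) = 0.07257/(2π·54.4) = 2.123×10^-4 m·K/W
  R'_PVC = ln(0.00915/0.00654)/(2πk) = 0.3358/(2π·0.172) = 0.3107 m·K/W
  R'_conv,out = 1/(2πr h) = 1/(2π·0.00915·20.4) = 0.8526 m·K/W
R_rubber = ΣR − ΣR_known = 1.660 − 1.164 = 0.4960 m·K/W
ln(r₂/r₁)/(2πk) = 0.4960 ⇒ k = 0.4916/(2π·0.4960) = 0.158 W/m·K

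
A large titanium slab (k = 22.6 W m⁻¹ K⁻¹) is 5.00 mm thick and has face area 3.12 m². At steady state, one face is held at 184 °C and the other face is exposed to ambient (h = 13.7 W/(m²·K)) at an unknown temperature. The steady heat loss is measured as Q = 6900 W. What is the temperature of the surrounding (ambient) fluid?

Series resistances:
  R_titanium = L/(kA) = 0.00500/(22.6·3.12) = 7.091×10^-5 K/W
  R_conv,out = 1/(hA) = 1/(13.7·3.12) = 0.02340 K/W
ΣR = 0.02347 K/W
ΔT = Q·ΣR = 6900 × 0.02347 = 161.9 K
Heat flows outward, so T_out = T_in − ΔT = 184 − 161.9 = 22.1 °C

T_out = 22.1 °C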